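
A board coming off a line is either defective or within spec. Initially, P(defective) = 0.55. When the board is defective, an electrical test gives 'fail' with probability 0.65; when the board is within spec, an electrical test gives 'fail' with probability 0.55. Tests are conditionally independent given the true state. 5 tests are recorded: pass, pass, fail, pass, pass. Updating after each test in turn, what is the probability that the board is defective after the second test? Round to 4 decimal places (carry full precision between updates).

0.4251

After 'pass': P(defective) = 0.35·0.5500 / (0.35·0.5500 + 0.45·0.4500) ≈ 0.4873
After 'pass': P(defective) = 0.35·0.4873 / (0.35·0.4873 + 0.45·0.5127) ≈ 0.4251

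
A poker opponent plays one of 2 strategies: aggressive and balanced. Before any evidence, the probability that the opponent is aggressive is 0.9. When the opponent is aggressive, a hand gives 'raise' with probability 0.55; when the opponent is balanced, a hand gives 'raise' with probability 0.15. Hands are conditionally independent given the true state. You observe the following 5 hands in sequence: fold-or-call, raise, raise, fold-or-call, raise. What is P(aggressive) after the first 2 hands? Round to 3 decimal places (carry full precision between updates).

Apply Bayes' rule sequentially, carrying P(aggressive) forward.
After 'fold-or-call': P(aggressive) = 0.45·0.9000 / (0.45·0.9000 + 0.85·0.1000) ≈ 0.8265
After 'raise': P(aggressive) = 0.55·0.8265 / (0.55·0.8265 + 0.15·0.1735) ≈ 0.9459

0.946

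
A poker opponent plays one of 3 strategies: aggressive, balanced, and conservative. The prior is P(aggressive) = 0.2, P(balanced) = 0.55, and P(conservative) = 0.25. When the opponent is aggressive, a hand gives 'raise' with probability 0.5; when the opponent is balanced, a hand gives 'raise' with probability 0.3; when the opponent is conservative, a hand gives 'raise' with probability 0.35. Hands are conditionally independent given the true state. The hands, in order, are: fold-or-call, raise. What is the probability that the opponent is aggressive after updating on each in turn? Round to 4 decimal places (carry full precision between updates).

0.2248

After 'fold-or-call': normaliser = 0.5·0.2000 + 0.7·0.5500 + 0.65·0.2500; P(aggressive) ≈ 0.1544, P(balanced) ≈ 0.5946, P(conservative) ≈ 0.2510
After 'raise': normaliser = 0.5·0.1544 + 0.3·0.5946 + 0.35·0.2510; P(aggressive) ≈ 0.2248, P(balanced) ≈ 0.5194, P(conservative) ≈ 0.2558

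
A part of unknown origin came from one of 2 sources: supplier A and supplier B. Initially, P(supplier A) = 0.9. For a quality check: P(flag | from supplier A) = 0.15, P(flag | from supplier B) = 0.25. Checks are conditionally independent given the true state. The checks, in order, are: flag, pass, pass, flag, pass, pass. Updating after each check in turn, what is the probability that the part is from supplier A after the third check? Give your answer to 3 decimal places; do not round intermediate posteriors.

After 'flag': P(supplier A) = 0.15·0.9000 / (0.15·0.9000 + 0.25·0.1000) ≈ 0.8438
After 'pass': P(supplier A) = 0.85·0.8438 / (0.85·0.8438 + 0.75·0.1562) ≈ 0.8596
After 'pass': P(supplier A) = 0.85·0.8596 / (0.85·0.8596 + 0.75·0.1404) ≈ 0.8740

0.874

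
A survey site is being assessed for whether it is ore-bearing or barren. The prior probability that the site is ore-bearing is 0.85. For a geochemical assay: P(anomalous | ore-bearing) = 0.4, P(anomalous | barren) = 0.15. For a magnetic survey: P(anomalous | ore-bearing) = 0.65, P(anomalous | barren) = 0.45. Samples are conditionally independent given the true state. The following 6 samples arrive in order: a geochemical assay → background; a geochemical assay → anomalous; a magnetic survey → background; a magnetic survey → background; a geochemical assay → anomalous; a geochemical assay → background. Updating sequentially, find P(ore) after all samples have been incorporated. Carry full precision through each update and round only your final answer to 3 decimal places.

After a geochemical assay='background': P(ore) = 0.6·0.8500 / (0.6·0.8500 + 0.85·0.1500) ≈ 0.8000
After a geochemical assay='anomalous': P(ore) = 0.4·0.8000 / (0.4·0.8000 + 0.15·0.2000) ≈ 0.9143
After a magnetic survey='background': P(ore) = 0.35·0.9143 / (0.35·0.9143 + 0.55·0.0857) ≈ 0.8716
After a magnetic survey='background': P(ore) = 0.35·0.8716 / (0.35·0.8716 + 0.55·0.1284) ≈ 0.8120
After a geochemical assay='anomalous': P(ore) = 0.4·0.8120 / (0.4·0.8120 + 0.15·0.1880) ≈ 0.9201
After a geochemical assay='background': P(ore) = 0.6·0.9201 / (0.6·0.9201 + 0.85·0.0799) ≈ 0.8905

0.890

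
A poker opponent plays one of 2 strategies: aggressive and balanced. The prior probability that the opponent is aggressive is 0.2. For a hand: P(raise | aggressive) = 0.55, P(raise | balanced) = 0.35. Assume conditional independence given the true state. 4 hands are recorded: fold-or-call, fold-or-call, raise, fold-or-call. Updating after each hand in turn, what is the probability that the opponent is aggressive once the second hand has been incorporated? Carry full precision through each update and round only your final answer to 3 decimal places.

Each posterior becomes the prior for the next update.
After 'fold-or-call': P(aggressive) = 0.45·0.2000 / (0.45·0.2000 + 0.65·0.8000) ≈ 0.1475
After 'fold-or-call': P(aggressive) = 0.45·0.1475 / (0.45·0.1475 + 0.65·0.8525) ≈ 0.1070

0.107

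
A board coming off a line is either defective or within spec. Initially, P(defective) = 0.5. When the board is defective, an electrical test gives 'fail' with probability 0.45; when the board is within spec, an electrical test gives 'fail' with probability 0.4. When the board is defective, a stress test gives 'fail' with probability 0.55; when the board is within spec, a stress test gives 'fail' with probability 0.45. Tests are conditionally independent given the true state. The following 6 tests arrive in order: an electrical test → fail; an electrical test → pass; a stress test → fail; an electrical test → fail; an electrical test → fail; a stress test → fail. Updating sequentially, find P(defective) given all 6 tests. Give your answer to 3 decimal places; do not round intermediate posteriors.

Apply Bayes' rule sequentially, carrying P(defective) forward.
After an electrical test='fail': P(defective) = 0.45·0.5000 / (0.45·0.5000 + 0.4·0.5000) ≈ 0.5294
After an electrical test='pass': P(defective) = 0.55·0.5294 / (0.55·0.5294 + 0.6·0.4706) ≈ 0.5077
After a stress test='fail': P(defective) = 0.55·0.5077 / (0.55·0.5077 + 0.45·0.4923) ≈ 0.5576
After an electrical test='fail': P(defective) = 0.45·0.5576 / (0.45·0.5576 + 0.4·0.4424) ≈ 0.5864
After an electrical test='fail': P(defective) = 0.45·0.5864 / (0.45·0.5864 + 0.4·0.4136) ≈ 0.6147
After a stress test='fail': P(defective) = 0.55·0.6147 / (0.55·0.6147 + 0.45·0.3853) ≈ 0.6610

0.661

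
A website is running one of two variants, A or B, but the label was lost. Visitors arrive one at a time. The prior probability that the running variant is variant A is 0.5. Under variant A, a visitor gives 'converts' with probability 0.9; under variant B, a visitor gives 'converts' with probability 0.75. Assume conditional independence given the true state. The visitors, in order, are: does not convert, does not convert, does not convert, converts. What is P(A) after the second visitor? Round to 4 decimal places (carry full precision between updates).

After 'does not convert': P(A) = 0.1·0.5000 / (0.1·0.5000 + 0.25·0.5000) ≈ 0.2857
After 'does not convert': P(A) = 0.1·0.2857 / (0.1·0.2857 + 0.25·0.7143) ≈ 0.1379

0.1379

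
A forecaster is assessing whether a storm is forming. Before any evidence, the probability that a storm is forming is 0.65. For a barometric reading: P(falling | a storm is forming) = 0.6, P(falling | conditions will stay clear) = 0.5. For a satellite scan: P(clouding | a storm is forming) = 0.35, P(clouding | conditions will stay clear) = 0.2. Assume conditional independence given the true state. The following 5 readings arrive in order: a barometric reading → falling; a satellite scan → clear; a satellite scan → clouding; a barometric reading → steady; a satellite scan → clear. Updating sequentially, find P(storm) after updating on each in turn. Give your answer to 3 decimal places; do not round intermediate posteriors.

0.673

After a barometric reading='falling': P(storm) = 0.6·0.6500 / (0.6·0.6500 + 0.5·0.3500) ≈ 0.6903
After a satellite scan='clear': P(storm) = 0.65·0.6903 / (0.65·0.6903 + 0.8·0.3097) ≈ 0.6442
After a satellite scan='clouding': P(storm) = 0.35·0.6442 / (0.35·0.6442 + 0.2·0.3558) ≈ 0.7601
After a barometric reading='steady': P(storm) = 0.4·0.7601 / (0.4·0.7601 + 0.5·0.2399) ≈ 0.7171
After a satellite scan='clear': P(storm) = 0.65·0.7171 / (0.65·0.7171 + 0.8·0.2829) ≈ 0.6732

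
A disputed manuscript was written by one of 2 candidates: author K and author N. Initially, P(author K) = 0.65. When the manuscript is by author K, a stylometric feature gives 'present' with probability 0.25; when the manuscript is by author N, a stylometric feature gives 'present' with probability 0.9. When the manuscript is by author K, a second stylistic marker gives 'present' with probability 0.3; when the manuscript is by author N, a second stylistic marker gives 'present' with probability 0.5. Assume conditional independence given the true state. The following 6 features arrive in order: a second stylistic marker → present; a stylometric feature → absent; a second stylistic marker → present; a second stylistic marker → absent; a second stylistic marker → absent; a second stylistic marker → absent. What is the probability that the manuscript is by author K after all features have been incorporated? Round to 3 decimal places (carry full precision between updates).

After a second stylistic marker='present': P(author K) = 0.3·0.6500 / (0.3·0.6500 + 0.5·0.3500) ≈ 0.5270
After a stylometric feature='absent': P(author K) = 0.75·0.5270 / (0.75·0.5270 + 0.1·0.4730) ≈ 0.8931
After a second stylistic marker='present': P(author K) = 0.3·0.8931 / (0.3·0.8931 + 0.5·0.1069) ≈ 0.8337
After a second stylistic marker='absent': P(author K) = 0.7·0.8337 / (0.7·0.8337 + 0.5·0.1663) ≈ 0.8753
After a second stylistic marker='absent': P(author K) = 0.7·0.8753 / (0.7·0.8753 + 0.5·0.1247) ≈ 0.9076
After a second stylistic marker='absent': P(author K) = 0.7·0.9076 / (0.7·0.9076 + 0.5·0.0924) ≈ 0.9322

0.932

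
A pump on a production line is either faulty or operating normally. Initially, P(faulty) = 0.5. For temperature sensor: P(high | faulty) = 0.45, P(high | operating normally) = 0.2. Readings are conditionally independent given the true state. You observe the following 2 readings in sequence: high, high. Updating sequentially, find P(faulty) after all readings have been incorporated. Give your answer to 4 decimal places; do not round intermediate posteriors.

0.8351

After 'high': P(faulty) = 0.45·0.5000 / (0.45·0.5000 + 0.2·0.5000) ≈ 0.6923
After 'high': P(faulty) = 0.45·0.6923 / (0.45·0.6923 + 0.2·0.3077) ≈ 0.8351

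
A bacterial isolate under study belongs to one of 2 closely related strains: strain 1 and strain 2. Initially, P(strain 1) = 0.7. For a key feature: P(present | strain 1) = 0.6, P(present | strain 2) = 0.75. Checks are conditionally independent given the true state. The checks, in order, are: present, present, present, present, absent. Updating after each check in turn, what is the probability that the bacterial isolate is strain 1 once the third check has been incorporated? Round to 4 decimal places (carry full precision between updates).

Each posterior becomes the prior for the next update.
After 'present': P(strain 1) = 0.6·0.7000 / (0.6·0.7000 + 0.75·0.3000) ≈ 0.6512
After 'present': P(strain 1) = 0.6·0.6512 / (0.6·0.6512 + 0.75·0.3488) ≈ 0.5989
After 'present': P(strain 1) = 0.6·0.5989 / (0.6·0.5989 + 0.75·0.4011) ≈ 0.5443

0.5443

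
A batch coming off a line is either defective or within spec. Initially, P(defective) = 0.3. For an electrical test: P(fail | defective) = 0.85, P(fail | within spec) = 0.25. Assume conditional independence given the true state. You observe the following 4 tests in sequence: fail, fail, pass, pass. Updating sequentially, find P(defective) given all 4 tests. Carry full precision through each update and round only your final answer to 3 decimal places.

0.165

Each posterior becomes the prior for the next update.
After 'fail': P(defective) = 0.85·0.3000 / (0.85·0.3000 + 0.25·0.7000) ≈ 0.5930
After 'fail': P(defective) = 0.85·0.5930 / (0.85·0.5930 + 0.25·0.4070) ≈ 0.8321
After 'pass': P(defective) = 0.15·0.8321 / (0.15·0.8321 + 0.75·0.1679) ≈ 0.4977
After 'pass': P(defective) = 0.15·0.4977 / (0.15·0.4977 + 0.75·0.5023) ≈ 0.1654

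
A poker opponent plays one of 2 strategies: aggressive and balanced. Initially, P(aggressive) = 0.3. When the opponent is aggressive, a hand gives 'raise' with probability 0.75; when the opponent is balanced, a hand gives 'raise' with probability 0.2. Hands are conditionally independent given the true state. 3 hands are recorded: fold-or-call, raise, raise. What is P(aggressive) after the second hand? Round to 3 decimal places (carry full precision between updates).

After 'fold-or-call': P(aggressive) = 0.25·0.3000 / (0.25·0.3000 + 0.8·0.7000) ≈ 0.1181
After 'raise': P(aggressive) = 0.75·0.1181 / (0.75·0.1181 + 0.2·0.8819) ≈ 0.3343

0.334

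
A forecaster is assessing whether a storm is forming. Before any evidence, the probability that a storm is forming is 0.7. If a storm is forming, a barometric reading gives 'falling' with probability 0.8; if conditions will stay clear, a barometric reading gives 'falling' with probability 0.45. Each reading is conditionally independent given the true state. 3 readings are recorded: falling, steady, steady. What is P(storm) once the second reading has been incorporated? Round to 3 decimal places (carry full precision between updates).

After 'falling': P(storm) = 0.8·0.7000 / (0.8·0.7000 + 0.45·0.3000) ≈ 0.8058
After 'steady': P(storm) = 0.2·0.8058 / (0.2·0.8058 + 0.55·0.1942) ≈ 0.6013

0.601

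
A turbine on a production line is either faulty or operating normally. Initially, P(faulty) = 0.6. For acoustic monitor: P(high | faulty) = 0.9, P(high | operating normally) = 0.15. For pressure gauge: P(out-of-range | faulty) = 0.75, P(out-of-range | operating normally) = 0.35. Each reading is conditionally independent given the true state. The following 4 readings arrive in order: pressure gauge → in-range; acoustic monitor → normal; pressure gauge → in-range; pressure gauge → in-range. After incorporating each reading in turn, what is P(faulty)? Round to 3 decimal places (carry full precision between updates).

After pressure gauge='in-range': P(faulty) = 0.25·0.6000 / (0.25·0.6000 + 0.65·0.4000) ≈ 0.3659
After acoustic monitor='normal': P(faulty) = 0.1·0.3659 / (0.1·0.3659 + 0.85·0.6341) ≈ 0.0636
After pressure gauge='in-range': P(faulty) = 0.25·0.0636 / (0.25·0.0636 + 0.65·0.9364) ≈ 0.0254
After pressure gauge='in-range': P(faulty) = 0.25·0.0254 / (0.25·0.0254 + 0.65·0.9746) ≈ 0.0099

0.010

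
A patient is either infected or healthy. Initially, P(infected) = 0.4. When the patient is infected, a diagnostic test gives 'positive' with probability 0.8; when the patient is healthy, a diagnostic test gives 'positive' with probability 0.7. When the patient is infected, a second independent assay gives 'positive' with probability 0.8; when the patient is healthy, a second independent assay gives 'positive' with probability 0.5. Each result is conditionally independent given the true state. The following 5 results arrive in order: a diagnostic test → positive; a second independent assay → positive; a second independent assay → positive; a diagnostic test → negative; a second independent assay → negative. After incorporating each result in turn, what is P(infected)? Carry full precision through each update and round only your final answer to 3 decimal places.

0.342

Apply Bayes' rule sequentially, carrying P(infected) forward.
After a diagnostic test='positive': P(infected) = 0.8·0.4000 / (0.8·0.4000 + 0.7·0.6000) ≈ 0.4324
After a second independent assay='positive': P(infected) = 0.8·0.4324 / (0.8·0.4324 + 0.5·0.5676) ≈ 0.5494
After a second independent assay='positive': P(infected) = 0.8·0.5494 / (0.8·0.5494 + 0.5·0.4506) ≈ 0.6611
After a diagnostic test='negative': P(infected) = 0.2·0.6611 / (0.2·0.6611 + 0.3·0.3389) ≈ 0.5653
After a second independent assay='negative': P(infected) = 0.2·0.5653 / (0.2·0.5653 + 0.5·0.4347) ≈ 0.3422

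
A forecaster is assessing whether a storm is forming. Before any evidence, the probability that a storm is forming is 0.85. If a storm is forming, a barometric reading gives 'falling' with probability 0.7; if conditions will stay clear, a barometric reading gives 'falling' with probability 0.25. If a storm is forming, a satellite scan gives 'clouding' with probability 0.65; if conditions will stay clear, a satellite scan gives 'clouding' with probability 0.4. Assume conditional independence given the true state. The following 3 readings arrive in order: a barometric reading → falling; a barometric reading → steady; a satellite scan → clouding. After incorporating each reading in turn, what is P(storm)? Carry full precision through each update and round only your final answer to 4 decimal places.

0.9116

Each posterior becomes the prior for the next update.
After a barometric reading='falling': P(storm) = 0.7·0.8500 / (0.7·0.8500 + 0.25·0.1500) ≈ 0.9407
After a barometric reading='steady': P(storm) = 0.3·0.9407 / (0.3·0.9407 + 0.75·0.0593) ≈ 0.8639
After a satellite scan='clouding': P(storm) = 0.65·0.8639 / (0.65·0.8639 + 0.4·0.1361) ≈ 0.9116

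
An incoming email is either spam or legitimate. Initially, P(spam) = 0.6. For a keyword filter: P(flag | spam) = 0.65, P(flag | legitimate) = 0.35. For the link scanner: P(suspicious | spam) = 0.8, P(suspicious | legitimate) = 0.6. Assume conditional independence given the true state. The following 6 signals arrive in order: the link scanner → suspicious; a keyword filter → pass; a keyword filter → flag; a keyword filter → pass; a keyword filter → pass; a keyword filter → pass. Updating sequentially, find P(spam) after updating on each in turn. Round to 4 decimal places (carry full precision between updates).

After the link scanner='suspicious': P(spam) = 0.8·0.6000 / (0.8·0.6000 + 0.6·0.4000) ≈ 0.6667
After a keyword filter='pass': P(spam) = 0.35·0.6667 / (0.35·0.6667 + 0.65·0.3333) ≈ 0.5185
After a keyword filter='flag': P(spam) = 0.65·0.5185 / (0.65·0.5185 + 0.35·0.4815) ≈ 0.6667
After a keyword filter='pass': P(spam) = 0.35·0.6667 / (0.35·0.6667 + 0.65·0.3333) ≈ 0.5185
After a keyword filter='pass': P(spam) = 0.35·0.5185 / (0.35·0.5185 + 0.65·0.4815) ≈ 0.3670
After a keyword filter='pass': P(spam) = 0.35·0.3670 / (0.35·0.3670 + 0.65·0.6330) ≈ 0.2379

0.2379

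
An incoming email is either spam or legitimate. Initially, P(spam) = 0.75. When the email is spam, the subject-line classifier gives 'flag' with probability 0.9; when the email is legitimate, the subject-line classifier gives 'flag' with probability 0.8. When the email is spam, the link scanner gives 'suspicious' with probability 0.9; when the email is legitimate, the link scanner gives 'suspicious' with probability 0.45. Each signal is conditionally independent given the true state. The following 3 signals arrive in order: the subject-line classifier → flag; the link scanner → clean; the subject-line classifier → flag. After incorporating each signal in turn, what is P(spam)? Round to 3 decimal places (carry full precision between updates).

After the subject-line classifier='flag': P(spam) = 0.9·0.7500 / (0.9·0.7500 + 0.8·0.2500) ≈ 0.7714
After the link scanner='clean': P(spam) = 0.1·0.7714 / (0.1·0.7714 + 0.55·0.2286) ≈ 0.3803
After the subject-line classifier='flag': P(spam) = 0.9·0.3803 / (0.9·0.3803 + 0.8·0.6197) ≈ 0.4084

0.408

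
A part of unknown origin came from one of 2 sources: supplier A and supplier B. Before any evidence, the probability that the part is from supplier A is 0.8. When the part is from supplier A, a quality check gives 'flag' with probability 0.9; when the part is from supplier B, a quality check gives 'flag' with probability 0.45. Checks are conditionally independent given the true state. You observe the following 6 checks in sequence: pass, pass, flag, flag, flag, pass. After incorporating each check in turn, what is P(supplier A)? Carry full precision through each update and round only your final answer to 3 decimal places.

0.161

After 'pass': P(supplier A) = 0.1·0.8000 / (0.1·0.8000 + 0.55·0.2000) ≈ 0.4211
After 'pass': P(supplier A) = 0.1·0.4211 / (0.1·0.4211 + 0.55·0.5789) ≈ 0.1168
After 'flag': P(supplier A) = 0.9·0.1168 / (0.9·0.1168 + 0.45·0.8832) ≈ 0.2092
After 'flag': P(supplier A) = 0.9·0.2092 / (0.9·0.2092 + 0.45·0.7908) ≈ 0.3459
After 'flag': P(supplier A) = 0.9·0.3459 / (0.9·0.3459 + 0.45·0.6541) ≈ 0.5141
After 'pass': P(supplier A) = 0.1·0.5141 / (0.1·0.5141 + 0.55·0.4859) ≈ 0.1613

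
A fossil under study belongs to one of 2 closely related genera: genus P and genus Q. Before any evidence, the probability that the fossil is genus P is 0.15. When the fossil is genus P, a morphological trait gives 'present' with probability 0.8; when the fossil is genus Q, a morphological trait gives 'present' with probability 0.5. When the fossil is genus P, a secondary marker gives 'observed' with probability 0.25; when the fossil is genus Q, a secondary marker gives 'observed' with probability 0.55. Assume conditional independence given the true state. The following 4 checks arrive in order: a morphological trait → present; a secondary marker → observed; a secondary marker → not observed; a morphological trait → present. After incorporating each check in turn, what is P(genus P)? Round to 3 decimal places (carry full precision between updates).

0.255

After a morphological trait='present': P(genus P) = 0.8·0.1500 / (0.8·0.1500 + 0.5·0.8500) ≈ 0.2202
After a secondary marker='observed': P(genus P) = 0.25·0.2202 / (0.25·0.2202 + 0.55·0.7798) ≈ 0.1137
After a secondary marker='not observed': P(genus P) = 0.75·0.1137 / (0.75·0.1137 + 0.45·0.8863) ≈ 0.1762
After a morphological trait='present': P(genus P) = 0.8·0.1762 / (0.8·0.1762 + 0.5·0.8238) ≈ 0.2550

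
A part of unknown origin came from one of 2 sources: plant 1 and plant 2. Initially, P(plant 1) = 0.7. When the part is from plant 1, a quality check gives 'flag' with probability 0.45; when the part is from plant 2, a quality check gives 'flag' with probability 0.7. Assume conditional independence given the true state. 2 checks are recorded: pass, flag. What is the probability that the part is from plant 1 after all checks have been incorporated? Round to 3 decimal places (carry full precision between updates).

0.733

Each posterior becomes the prior for the next update.
After 'pass': P(plant 1) = 0.55·0.7000 / (0.55·0.7000 + 0.3·0.3000) ≈ 0.8105
After 'flag': P(plant 1) = 0.45·0.8105 / (0.45·0.8105 + 0.7·0.1895) ≈ 0.7333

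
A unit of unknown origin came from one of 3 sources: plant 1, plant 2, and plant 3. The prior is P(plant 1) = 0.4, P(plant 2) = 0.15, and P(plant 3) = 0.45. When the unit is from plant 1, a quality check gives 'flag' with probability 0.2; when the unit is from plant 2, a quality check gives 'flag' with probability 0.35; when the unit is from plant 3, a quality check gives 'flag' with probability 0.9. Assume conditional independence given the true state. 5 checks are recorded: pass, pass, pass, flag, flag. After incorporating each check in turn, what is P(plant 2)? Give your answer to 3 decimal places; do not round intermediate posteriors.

0.371

After 'pass': normaliser = 0.8·0.4000 + 0.65·0.1500 + 0.1·0.4500; P(plant 1) ≈ 0.6919, P(plant 2) ≈ 0.2108, P(plant 3) ≈ 0.0973
After 'pass': normaliser = 0.8·0.6919 + 0.65·0.2108 + 0.1·0.0973; P(plant 1) ≈ 0.7904, P(plant 2) ≈ 0.1957, P(plant 3) ≈ 0.0139
After 'pass': normaliser = 0.8·0.7904 + 0.65·0.1957 + 0.1·0.0139; P(plant 1) ≈ 0.8310, P(plant 2) ≈ 0.1672, P(plant 3) ≈ 0.0018
After 'flag': normaliser = 0.2·0.8310 + 0.35·0.1672 + 0.9·0.0018; P(plant 1) ≈ 0.7343, P(plant 2) ≈ 0.2585, P(plant 3) ≈ 0.0073
After 'flag': normaliser = 0.2·0.7343 + 0.35·0.2585 + 0.9·0.0073; P(plant 1) ≈ 0.6022, P(plant 2) ≈ 0.3710, P(plant 3) ≈ 0.0268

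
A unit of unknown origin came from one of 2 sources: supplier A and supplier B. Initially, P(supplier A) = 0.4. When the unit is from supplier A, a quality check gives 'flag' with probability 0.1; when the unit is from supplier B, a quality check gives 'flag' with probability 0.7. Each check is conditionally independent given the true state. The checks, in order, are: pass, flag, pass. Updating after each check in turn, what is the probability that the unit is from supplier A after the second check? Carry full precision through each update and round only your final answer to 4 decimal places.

After 'pass': P(supplier A) = 0.9·0.4000 / (0.9·0.4000 + 0.3·0.6000) ≈ 0.6667
After 'flag': P(supplier A) = 0.1·0.6667 / (0.1·0.6667 + 0.7·0.3333) ≈ 0.2222

0.2222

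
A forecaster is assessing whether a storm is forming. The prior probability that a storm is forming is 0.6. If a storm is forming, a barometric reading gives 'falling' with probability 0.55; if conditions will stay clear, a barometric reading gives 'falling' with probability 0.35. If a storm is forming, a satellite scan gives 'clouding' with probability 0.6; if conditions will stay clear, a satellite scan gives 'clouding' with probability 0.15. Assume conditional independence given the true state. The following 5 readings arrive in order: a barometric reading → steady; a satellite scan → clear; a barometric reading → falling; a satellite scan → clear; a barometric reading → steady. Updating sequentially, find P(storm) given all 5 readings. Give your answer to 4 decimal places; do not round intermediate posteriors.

After a barometric reading='steady': P(storm) = 0.45·0.6000 / (0.45·0.6000 + 0.65·0.4000) ≈ 0.5094
After a satellite scan='clear': P(storm) = 0.4·0.5094 / (0.4·0.5094 + 0.85·0.4906) ≈ 0.3283
After a barometric reading='falling': P(storm) = 0.55·0.3283 / (0.55·0.3283 + 0.35·0.6717) ≈ 0.4344
After a satellite scan='clear': P(storm) = 0.4·0.4344 / (0.4·0.4344 + 0.85·0.5656) ≈ 0.2655
After a barometric reading='steady': P(storm) = 0.45·0.2655 / (0.45·0.2655 + 0.65·0.7345) ≈ 0.2001

0.2001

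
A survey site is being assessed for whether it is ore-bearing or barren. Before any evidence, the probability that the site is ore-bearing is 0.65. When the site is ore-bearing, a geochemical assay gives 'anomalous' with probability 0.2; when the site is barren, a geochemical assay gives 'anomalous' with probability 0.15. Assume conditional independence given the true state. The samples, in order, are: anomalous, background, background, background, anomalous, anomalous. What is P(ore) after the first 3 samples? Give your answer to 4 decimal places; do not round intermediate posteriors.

Apply Bayes' rule sequentially, carrying P(ore) forward.
After 'anomalous': P(ore) = 0.2·0.6500 / (0.2·0.6500 + 0.15·0.3500) ≈ 0.7123
After 'background': P(ore) = 0.8·0.7123 / (0.8·0.7123 + 0.85·0.2877) ≈ 0.6997
After 'background': P(ore) = 0.8·0.6997 / (0.8·0.6997 + 0.85·0.3003) ≈ 0.6869

0.6869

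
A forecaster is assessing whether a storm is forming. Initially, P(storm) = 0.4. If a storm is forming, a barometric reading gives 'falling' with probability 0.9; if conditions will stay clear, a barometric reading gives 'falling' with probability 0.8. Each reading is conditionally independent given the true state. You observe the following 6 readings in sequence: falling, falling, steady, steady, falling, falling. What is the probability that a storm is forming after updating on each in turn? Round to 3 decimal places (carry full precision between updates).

0.211

After 'falling': P(storm) = 0.9·0.4000 / (0.9·0.4000 + 0.8·0.6000) ≈ 0.4286
After 'falling': P(storm) = 0.9·0.4286 / (0.9·0.4286 + 0.8·0.5714) ≈ 0.4576
After 'steady': P(storm) = 0.1·0.4576 / (0.1·0.4576 + 0.2·0.5424) ≈ 0.2967
After 'steady': P(storm) = 0.1·0.2967 / (0.1·0.2967 + 0.2·0.7033) ≈ 0.1742
After 'falling': P(storm) = 0.9·0.1742 / (0.9·0.1742 + 0.8·0.8258) ≈ 0.1918
After 'falling': P(storm) = 0.9·0.1918 / (0.9·0.1918 + 0.8·0.8082) ≈ 0.2107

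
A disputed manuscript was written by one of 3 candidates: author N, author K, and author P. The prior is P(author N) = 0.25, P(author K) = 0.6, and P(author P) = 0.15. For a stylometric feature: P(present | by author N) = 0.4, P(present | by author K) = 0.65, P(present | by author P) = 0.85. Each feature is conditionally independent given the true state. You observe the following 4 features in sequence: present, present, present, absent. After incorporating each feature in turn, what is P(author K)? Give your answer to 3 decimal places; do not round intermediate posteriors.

Each posterior becomes the prior for the next update.
After 'present': normaliser = 0.4·0.2500 + 0.65·0.6000 + 0.85·0.1500; P(author N) ≈ 0.1619, P(author K) ≈ 0.6316, P(author P) ≈ 0.2065
After 'present': normaliser = 0.4·0.1619 + 0.65·0.6316 + 0.85·0.2065; P(author N) ≈ 0.0995, P(author K) ≈ 0.6308, P(author P) ≈ 0.2697
After 'present': normaliser = 0.4·0.0995 + 0.65·0.6308 + 0.85·0.2697; P(author N) ≈ 0.0586, P(author K) ≈ 0.6038, P(author P) ≈ 0.3376
After 'absent': normaliser = 0.6·0.0586 + 0.35·0.6038 + 0.15·0.3376; P(author N) ≈ 0.1184, P(author K) ≈ 0.7112, P(author P) ≈ 0.1704

0.711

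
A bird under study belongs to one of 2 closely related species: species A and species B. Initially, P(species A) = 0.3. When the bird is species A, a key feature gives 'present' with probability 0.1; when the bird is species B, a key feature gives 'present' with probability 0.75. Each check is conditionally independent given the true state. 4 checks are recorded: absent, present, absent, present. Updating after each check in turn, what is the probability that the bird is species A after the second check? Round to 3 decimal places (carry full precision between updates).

0.171

After 'absent': P(species A) = 0.9·0.3000 / (0.9·0.3000 + 0.25·0.7000) ≈ 0.6067
After 'present': P(species A) = 0.1·0.6067 / (0.1·0.6067 + 0.75·0.3933) ≈ 0.1706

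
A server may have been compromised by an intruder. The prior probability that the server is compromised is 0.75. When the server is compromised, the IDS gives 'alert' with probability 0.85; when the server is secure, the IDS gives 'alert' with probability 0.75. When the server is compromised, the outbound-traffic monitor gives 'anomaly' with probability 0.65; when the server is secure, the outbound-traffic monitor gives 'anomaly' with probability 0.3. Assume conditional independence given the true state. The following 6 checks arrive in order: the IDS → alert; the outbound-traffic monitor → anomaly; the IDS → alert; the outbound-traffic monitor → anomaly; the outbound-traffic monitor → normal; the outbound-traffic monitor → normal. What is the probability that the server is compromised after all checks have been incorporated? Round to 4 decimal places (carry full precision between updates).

0.8189

After the IDS='alert': P(compromised) = 0.85·0.7500 / (0.85·0.7500 + 0.75·0.2500) ≈ 0.7727
After the outbound-traffic monitor='anomaly': P(compromised) = 0.65·0.7727 / (0.65·0.7727 + 0.3·0.2273) ≈ 0.8805
After the IDS='alert': P(compromised) = 0.85·0.8805 / (0.85·0.8805 + 0.75·0.1195) ≈ 0.8930
After the outbound-traffic monitor='anomaly': P(compromised) = 0.65·0.8930 / (0.65·0.8930 + 0.3·0.1070) ≈ 0.9476
After the outbound-traffic monitor='normal': P(compromised) = 0.35·0.9476 / (0.35·0.9476 + 0.7·0.0524) ≈ 0.9004
After the outbound-traffic monitor='normal': P(compromised) = 0.35·0.9004 / (0.35·0.9004 + 0.7·0.0996) ≈ 0.8189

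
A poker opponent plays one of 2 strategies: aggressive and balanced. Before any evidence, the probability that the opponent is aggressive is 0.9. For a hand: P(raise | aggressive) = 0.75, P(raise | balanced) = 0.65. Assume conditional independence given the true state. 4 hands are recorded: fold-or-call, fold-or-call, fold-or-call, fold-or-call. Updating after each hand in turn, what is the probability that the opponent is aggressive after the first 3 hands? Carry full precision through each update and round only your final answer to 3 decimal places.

0.766

Each posterior becomes the prior for the next update.
After 'fold-or-call': P(aggressive) = 0.25·0.9000 / (0.25·0.9000 + 0.35·0.1000) ≈ 0.8654
After 'fold-or-call': P(aggressive) = 0.25·0.8654 / (0.25·0.8654 + 0.35·0.1346) ≈ 0.8212
After 'fold-or-call': P(aggressive) = 0.25·0.8212 / (0.25·0.8212 + 0.35·0.1788) ≈ 0.7663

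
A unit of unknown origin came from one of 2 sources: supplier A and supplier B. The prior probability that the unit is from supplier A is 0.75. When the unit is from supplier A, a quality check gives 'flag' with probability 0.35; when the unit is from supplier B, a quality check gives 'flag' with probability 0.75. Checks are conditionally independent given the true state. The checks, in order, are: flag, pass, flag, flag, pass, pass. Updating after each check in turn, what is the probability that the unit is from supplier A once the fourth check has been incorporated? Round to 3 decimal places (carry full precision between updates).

After 'flag': P(supplier A) = 0.35·0.7500 / (0.35·0.7500 + 0.75·0.2500) ≈ 0.5833
After 'pass': P(supplier A) = 0.65·0.5833 / (0.65·0.5833 + 0.25·0.4167) ≈ 0.7845
After 'flag': P(supplier A) = 0.35·0.7845 / (0.35·0.7845 + 0.75·0.2155) ≈ 0.6294
After 'flag': P(supplier A) = 0.35·0.6294 / (0.35·0.6294 + 0.75·0.3706) ≈ 0.4422

0.442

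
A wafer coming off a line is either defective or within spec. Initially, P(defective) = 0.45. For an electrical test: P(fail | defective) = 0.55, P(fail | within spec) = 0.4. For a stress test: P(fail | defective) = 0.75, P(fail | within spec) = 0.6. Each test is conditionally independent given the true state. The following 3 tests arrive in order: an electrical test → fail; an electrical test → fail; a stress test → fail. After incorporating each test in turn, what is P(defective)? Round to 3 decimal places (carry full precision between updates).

0.659

After an electrical test='fail': P(defective) = 0.55·0.4500 / (0.55·0.4500 + 0.4·0.5500) ≈ 0.5294
After an electrical test='fail': P(defective) = 0.55·0.5294 / (0.55·0.5294 + 0.4·0.4706) ≈ 0.6074
After a stress test='fail': P(defective) = 0.75·0.6074 / (0.75·0.6074 + 0.6·0.3926) ≈ 0.6591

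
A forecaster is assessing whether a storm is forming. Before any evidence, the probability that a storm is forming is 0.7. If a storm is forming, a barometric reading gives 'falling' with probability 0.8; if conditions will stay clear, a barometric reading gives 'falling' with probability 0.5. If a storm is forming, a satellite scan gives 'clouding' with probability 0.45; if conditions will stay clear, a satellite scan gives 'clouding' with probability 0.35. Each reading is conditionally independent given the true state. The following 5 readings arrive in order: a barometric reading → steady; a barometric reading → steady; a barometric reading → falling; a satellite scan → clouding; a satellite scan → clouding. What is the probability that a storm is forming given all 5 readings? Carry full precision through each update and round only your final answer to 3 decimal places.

0.497

After a barometric reading='steady': P(storm) = 0.2·0.7000 / (0.2·0.7000 + 0.5·0.3000) ≈ 0.4828
After a barometric reading='steady': P(storm) = 0.2·0.4828 / (0.2·0.4828 + 0.5·0.5172) ≈ 0.2718
After a barometric reading='falling': P(storm) = 0.8·0.2718 / (0.8·0.2718 + 0.5·0.7282) ≈ 0.3740
After a satellite scan='clouding': P(storm) = 0.45·0.3740 / (0.45·0.3740 + 0.35·0.6260) ≈ 0.4344
After a satellite scan='clouding': P(storm) = 0.45·0.4344 / (0.45·0.4344 + 0.35·0.5656) ≈ 0.4968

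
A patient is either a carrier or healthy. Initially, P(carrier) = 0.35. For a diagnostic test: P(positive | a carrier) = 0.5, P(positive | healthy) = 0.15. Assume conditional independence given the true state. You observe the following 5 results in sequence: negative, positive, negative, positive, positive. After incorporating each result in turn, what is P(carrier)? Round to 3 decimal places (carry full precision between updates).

After 'negative': P(carrier) = 0.5·0.3500 / (0.5·0.3500 + 0.85·0.6500) ≈ 0.2405
After 'positive': P(carrier) = 0.5·0.2405 / (0.5·0.2405 + 0.15·0.7595) ≈ 0.5136
After 'negative': P(carrier) = 0.5·0.5136 / (0.5·0.5136 + 0.85·0.4864) ≈ 0.3831
After 'positive': P(carrier) = 0.5·0.3831 / (0.5·0.3831 + 0.15·0.6169) ≈ 0.6743
After 'positive': P(carrier) = 0.5·0.6743 / (0.5·0.6743 + 0.15·0.3257) ≈ 0.8734

0.873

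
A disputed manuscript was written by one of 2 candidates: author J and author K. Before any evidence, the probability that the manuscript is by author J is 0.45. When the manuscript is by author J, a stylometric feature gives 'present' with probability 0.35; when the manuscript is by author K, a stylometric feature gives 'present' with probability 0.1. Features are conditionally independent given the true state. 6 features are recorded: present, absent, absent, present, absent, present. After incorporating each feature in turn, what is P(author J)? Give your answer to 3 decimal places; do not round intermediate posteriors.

0.930

Apply Bayes' rule sequentially, carrying P(author J) forward.
After 'present': P(author J) = 0.35·0.4500 / (0.35·0.4500 + 0.1·0.5500) ≈ 0.7412
After 'absent': P(author J) = 0.65·0.7412 / (0.65·0.7412 + 0.9·0.2588) ≈ 0.6741
After 'absent': P(author J) = 0.65·0.6741 / (0.65·0.6741 + 0.9·0.3259) ≈ 0.5990
After 'present': P(author J) = 0.35·0.5990 / (0.35·0.5990 + 0.1·0.4010) ≈ 0.8394
After 'absent': P(author J) = 0.65·0.8394 / (0.65·0.8394 + 0.9·0.1606) ≈ 0.7906
After 'present': P(author J) = 0.35·0.7906 / (0.35·0.7906 + 0.1·0.2094) ≈ 0.9297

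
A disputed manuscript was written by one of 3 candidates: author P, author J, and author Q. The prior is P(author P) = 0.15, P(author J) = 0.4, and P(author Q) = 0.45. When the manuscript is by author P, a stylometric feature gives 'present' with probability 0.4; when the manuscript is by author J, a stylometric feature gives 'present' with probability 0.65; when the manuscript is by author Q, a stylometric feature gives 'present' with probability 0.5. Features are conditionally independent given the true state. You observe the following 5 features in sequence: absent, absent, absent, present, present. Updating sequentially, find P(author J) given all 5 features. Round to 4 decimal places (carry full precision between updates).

Each posterior becomes the prior for the next update.
After 'absent': normaliser = 0.6·0.1500 + 0.35·0.4000 + 0.5·0.4500; P(author P) ≈ 0.1978, P(author J) ≈ 0.3077, P(author Q) ≈ 0.4945
After 'absent': normaliser = 0.6·0.1978 + 0.35·0.3077 + 0.5·0.4945; P(author P) ≈ 0.2506, P(author J) ≈ 0.2274, P(author Q) ≈ 0.5220
After 'absent': normaliser = 0.6·0.2506 + 0.35·0.2274 + 0.5·0.5220; P(author P) ≈ 0.3062, P(author J) ≈ 0.1621, P(author Q) ≈ 0.5317
After 'present': normaliser = 0.4·0.3062 + 0.65·0.1621 + 0.5·0.5317; P(author P) ≈ 0.2481, P(author J) ≈ 0.2134, P(author Q) ≈ 0.5385
After 'present': normaliser = 0.4·0.2481 + 0.65·0.2134 + 0.5·0.5385; P(author P) ≈ 0.1957, P(author J) ≈ 0.2735, P(author Q) ≈ 0.5308

0.2735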